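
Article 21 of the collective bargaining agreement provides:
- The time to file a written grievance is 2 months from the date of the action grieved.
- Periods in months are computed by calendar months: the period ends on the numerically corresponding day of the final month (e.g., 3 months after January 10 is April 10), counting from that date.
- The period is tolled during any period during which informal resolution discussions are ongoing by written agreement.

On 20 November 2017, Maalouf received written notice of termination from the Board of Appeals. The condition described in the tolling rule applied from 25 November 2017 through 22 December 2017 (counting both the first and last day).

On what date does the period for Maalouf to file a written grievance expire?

February 17, 2018

2 months after 20 November 2017 is January 20, 2018.
From November 25, 2017 through December 22, 2017 inclusive is 28 days; tolling adds 28 days: January 20, 2018 + 28 days = February 17, 2018.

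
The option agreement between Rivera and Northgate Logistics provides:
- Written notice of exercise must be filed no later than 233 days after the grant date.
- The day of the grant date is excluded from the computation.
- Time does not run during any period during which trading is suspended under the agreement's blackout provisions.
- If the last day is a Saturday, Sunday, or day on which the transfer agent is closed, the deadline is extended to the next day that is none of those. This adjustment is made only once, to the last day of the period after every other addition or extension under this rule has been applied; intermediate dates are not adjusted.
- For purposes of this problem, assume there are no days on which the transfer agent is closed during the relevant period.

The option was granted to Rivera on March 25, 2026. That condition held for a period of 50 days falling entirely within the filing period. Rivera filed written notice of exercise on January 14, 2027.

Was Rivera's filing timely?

233 days after March 25, 2026 is November 13, 2026.
Tolling adds 50 days: November 13, 2026 + 50 days = January 2, 2027.
January 2, 2027 is Saturday; January 3, 2027 is Sunday. The next qualifying day is January 4, 2027.
The deadline is January 4, 2027; the filing on January 14, 2027 is after that date.

No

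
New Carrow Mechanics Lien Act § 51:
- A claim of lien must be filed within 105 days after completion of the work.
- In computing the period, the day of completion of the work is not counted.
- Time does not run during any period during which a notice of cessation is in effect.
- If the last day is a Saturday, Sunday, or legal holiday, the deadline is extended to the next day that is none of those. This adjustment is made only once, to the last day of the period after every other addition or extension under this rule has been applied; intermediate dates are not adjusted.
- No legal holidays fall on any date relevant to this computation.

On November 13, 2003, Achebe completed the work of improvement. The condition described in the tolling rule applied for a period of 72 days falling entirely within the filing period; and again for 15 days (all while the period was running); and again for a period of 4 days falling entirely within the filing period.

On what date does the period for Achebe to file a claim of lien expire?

May 27, 2004

105 days after November 13, 2003 is February 26, 2004.
Tolling adds 72 days: February 26, 2004 + 72 days = May 8, 2004.
Tolling adds 15 days: May 8, 2004 + 15 days = May 23, 2004.
Tolling adds 4 days: May 23, 2004 + 4 days = May 27, 2004.
May 27, 2004 is a Thursday and not a legal holiday, so no extension applies.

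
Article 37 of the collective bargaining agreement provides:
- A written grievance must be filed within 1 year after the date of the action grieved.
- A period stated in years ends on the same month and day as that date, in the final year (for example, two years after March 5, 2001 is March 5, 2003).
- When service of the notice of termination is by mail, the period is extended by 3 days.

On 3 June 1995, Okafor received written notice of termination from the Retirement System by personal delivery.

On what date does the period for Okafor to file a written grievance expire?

1 year after 3 June 1995 is June 3, 1996.
Service was not by mail, so no mail extension applies.

June 3, 1996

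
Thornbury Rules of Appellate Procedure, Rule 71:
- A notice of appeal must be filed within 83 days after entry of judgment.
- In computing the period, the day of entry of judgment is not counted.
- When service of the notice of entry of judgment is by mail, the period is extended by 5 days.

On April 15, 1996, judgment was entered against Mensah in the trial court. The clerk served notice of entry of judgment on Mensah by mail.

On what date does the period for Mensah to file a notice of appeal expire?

83 days after April 15, 1996 is July 7, 1996.
Service was by mail, adding 5 days: July 7, 1996 + 5 days = July 12, 1996.

July 12, 1996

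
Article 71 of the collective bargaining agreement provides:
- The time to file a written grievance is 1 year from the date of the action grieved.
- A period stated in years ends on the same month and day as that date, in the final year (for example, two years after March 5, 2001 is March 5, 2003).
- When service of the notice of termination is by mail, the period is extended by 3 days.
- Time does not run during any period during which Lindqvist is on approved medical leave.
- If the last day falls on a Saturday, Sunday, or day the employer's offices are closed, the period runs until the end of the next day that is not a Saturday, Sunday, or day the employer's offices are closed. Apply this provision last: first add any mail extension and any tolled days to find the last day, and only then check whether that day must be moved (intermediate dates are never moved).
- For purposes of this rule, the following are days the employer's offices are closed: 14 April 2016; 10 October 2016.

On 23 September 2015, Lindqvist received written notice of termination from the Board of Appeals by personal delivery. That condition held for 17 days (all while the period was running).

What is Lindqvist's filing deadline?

October 11, 2016

1 year after 23 September 2015 is September 23, 2016.
Service was not by mail, so no mail extension applies.
Tolling adds 17 days: September 23, 2016 + 17 days = October 10, 2016.
October 10, 2016 is a listed holiday. The next qualifying day is October 11, 2016.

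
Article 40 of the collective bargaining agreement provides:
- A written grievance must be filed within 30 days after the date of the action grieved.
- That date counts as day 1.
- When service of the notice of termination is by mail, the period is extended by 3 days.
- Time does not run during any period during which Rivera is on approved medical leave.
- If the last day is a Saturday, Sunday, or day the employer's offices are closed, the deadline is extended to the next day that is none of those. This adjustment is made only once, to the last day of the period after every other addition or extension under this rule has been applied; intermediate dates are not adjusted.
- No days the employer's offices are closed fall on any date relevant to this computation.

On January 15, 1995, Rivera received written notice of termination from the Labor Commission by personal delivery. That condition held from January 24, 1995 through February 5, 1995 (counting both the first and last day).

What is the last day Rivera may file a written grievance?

February 27, 1995

Counting January 15, 1995 as day 1, day 30 is February 13, 1995.
Service was not by mail, so no mail extension applies.
From January 24, 1995 through February 5, 1995 inclusive is 13 days; tolling adds 13 days: February 13, 1995 + 13 days = February 26, 1995.
February 26, 1995 is Sunday. The next qualifying day is February 27, 1995.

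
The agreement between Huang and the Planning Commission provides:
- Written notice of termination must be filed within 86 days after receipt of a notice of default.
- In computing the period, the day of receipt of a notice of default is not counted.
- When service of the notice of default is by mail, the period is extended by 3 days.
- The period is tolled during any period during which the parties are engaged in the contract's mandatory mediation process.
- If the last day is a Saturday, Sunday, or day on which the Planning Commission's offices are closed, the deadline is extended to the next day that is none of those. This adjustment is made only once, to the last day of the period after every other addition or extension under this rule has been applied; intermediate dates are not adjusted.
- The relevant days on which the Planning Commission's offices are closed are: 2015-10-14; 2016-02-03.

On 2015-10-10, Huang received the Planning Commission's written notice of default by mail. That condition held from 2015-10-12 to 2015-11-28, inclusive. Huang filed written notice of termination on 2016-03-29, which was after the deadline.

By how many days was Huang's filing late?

34 days

86 days after 2015-10-10 is January 4, 2016.
Service was by mail, adding 3 days: January 4, 2016 + 3 days = January 7, 2016.
From October 12, 2015 through November 28, 2015 inclusive is 48 days; tolling adds 48 days: January 7, 2016 + 48 days = February 24, 2016.
February 24, 2016 is a Wednesday and not a day on which the Planning Commission's offices are closed, so no extension applies.
The deadline is February 24, 2016; from February 24, 2016 to March 29, 2016 is 34 days.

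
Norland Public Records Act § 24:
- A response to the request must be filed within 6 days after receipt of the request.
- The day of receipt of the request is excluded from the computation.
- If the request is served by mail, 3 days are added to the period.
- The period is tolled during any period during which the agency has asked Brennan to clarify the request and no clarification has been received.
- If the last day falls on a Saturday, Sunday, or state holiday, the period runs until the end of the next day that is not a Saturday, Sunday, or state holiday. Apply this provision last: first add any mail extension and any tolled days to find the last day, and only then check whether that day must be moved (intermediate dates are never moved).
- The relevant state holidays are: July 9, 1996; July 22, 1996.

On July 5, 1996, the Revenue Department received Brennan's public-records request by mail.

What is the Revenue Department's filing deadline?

July 15, 1996

6 days after July 5, 1996 is July 11, 1996.
Service was by mail, adding 3 days: July 11, 1996 + 3 days = July 14, 1996.
July 14, 1996 is Sunday. The next qualifying day is July 15, 1996.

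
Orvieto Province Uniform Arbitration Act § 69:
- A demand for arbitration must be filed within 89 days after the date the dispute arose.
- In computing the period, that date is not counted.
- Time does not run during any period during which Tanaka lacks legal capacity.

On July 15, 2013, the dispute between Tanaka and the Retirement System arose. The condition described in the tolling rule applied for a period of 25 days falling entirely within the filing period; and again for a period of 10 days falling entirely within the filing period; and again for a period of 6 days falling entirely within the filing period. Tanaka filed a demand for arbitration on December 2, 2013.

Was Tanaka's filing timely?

No

89 days after July 15, 2013 is October 12, 2013.
Tolling adds 25 days: October 12, 2013 + 25 days = November 6, 2013.
Tolling adds 10 days: November 6, 2013 + 10 days = November 16, 2013.
Tolling adds 6 days: November 16, 2013 + 6 days = November 22, 2013.
The deadline is November 22, 2013; the filing on December 2, 2013 is after that date.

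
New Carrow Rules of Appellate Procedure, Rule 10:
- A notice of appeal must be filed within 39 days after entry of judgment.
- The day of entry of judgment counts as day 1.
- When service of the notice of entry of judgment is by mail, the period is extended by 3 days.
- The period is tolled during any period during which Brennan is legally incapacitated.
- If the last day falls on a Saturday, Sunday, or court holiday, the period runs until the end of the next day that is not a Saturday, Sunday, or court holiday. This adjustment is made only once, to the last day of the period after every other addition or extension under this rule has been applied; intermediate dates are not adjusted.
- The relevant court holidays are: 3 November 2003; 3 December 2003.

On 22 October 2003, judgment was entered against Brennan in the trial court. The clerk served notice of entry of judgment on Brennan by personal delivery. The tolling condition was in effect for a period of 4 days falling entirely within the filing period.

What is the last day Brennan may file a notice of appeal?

December 4, 2003

Counting 22 October 2003 as day 1, day 39 is November 29, 2003.
Service was not by mail, so no mail extension applies.
Tolling adds 4 days: November 29, 2003 + 4 days = December 3, 2003.
December 3, 2003 is a listed holiday. The next qualifying day is December 4, 2003.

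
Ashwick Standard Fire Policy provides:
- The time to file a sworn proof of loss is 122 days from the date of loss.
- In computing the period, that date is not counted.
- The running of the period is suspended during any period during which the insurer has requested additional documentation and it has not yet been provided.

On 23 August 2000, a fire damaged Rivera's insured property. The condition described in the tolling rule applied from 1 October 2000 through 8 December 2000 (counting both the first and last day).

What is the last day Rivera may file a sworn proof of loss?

March 2, 2001

122 days after 23 August 2000 is December 23, 2000.
From October 1, 2000 through December 8, 2000 inclusive is 69 days; tolling adds 69 days: December 23, 2000 + 69 days = March 2, 2001.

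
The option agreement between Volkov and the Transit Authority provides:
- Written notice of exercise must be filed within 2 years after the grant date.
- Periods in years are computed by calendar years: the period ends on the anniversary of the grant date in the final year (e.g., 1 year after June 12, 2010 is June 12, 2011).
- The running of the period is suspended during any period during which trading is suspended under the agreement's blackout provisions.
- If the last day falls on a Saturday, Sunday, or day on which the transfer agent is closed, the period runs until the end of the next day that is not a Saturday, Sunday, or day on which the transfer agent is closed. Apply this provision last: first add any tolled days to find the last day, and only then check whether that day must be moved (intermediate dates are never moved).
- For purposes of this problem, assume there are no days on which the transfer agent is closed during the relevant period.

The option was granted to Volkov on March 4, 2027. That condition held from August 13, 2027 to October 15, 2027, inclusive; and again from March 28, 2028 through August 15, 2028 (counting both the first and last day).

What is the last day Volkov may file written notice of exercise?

September 25, 2029

2 years after March 4, 2027 is March 4, 2029.
From August 13, 2027 through October 15, 2027 inclusive is 64 days; tolling adds 64 days: March 4, 2029 + 64 days = May 7, 2029.
From March 28, 2028 through August 15, 2028 inclusive is 141 days; tolling adds 141 days: May 7, 2029 + 141 days = September 25, 2029.
September 25, 2029 is a Tuesday and not a day on which the transfer agent is closed, so no extension applies.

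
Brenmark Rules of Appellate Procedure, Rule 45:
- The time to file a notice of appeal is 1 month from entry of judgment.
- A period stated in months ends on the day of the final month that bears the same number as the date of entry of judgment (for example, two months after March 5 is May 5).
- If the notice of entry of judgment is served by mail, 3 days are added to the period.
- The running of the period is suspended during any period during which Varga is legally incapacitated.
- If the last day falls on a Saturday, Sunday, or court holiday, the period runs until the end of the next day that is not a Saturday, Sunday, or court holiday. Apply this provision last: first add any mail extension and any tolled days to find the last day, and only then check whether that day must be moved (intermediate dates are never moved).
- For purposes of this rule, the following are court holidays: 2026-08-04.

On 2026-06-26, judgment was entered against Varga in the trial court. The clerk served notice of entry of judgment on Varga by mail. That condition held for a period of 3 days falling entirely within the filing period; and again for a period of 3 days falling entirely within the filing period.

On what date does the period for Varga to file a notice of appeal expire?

August 5, 2026

1 month after 2026-06-26 is July 26, 2026.
Service was by mail, adding 3 days: July 26, 2026 + 3 days = July 29, 2026.
Tolling adds 3 days: July 29, 2026 + 3 days = August 1, 2026.
Tolling adds 3 days: August 1, 2026 + 3 days = August 4, 2026.
August 4, 2026 is a listed holiday. The next qualifying day is August 5, 2026.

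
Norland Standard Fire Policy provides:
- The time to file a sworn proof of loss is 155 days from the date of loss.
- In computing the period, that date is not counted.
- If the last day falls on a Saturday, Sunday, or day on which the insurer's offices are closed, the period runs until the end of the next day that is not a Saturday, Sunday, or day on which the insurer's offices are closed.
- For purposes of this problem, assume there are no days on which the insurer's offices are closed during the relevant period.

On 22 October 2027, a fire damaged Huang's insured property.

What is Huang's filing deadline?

155 days after 22 October 2027 is March 25, 2028.
March 25, 2028 is Saturday; March 26, 2028 is Sunday. The next qualifying day is March 27, 2028.

March 27, 2028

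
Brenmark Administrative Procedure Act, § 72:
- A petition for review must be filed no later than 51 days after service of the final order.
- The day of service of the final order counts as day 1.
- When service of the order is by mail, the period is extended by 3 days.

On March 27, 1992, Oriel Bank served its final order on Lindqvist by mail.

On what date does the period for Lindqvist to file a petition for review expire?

Counting March 27, 1992 as day 1, day 51 is May 16, 1992.
Service was by mail, adding 3 days: May 16, 1992 + 3 days = May 19, 1992.

May 19, 1992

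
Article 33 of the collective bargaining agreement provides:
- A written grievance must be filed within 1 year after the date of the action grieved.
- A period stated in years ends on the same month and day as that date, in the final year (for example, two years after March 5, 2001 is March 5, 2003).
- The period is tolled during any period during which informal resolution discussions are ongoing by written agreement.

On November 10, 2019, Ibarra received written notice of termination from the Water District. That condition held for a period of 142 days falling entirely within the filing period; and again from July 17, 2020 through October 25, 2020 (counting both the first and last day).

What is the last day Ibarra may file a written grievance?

1 year after November 10, 2019 is November 10, 2020.
Tolling adds 142 days: November 10, 2020 + 142 days = April 1, 2021.
From July 17, 2020 through October 25, 2020 inclusive is 101 days; tolling adds 101 days: April 1, 2021 + 101 days = July 11, 2021.

July 11, 2021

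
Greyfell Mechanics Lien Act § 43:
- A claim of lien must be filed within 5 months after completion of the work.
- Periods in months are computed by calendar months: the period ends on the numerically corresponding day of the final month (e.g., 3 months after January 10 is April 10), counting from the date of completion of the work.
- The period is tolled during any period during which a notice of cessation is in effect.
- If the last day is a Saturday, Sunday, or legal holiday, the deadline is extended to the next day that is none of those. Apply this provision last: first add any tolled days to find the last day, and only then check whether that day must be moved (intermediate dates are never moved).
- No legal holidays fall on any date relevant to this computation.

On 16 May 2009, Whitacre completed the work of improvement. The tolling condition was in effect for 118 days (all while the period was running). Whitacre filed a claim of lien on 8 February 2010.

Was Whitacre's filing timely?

5 months after 16 May 2009 is October 16, 2009.
Tolling adds 118 days: October 16, 2009 + 118 days = February 11, 2010.
February 11, 2010 is a Thursday and not a legal holiday, so no extension applies.
The deadline is February 11, 2010; the filing on February 8, 2010 is on or before that date.

Yes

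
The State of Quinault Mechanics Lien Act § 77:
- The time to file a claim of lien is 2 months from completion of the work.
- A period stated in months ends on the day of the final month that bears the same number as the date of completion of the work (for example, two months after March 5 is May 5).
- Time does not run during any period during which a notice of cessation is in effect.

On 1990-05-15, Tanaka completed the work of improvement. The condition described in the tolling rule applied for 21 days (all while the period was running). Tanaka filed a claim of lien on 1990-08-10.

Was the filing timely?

No

2 months after 1990-05-15 is July 15, 1990.
Tolling adds 21 days: July 15, 1990 + 21 days = August 5, 1990.
The deadline is August 5, 1990; the filing on August 10, 1990 is after that date.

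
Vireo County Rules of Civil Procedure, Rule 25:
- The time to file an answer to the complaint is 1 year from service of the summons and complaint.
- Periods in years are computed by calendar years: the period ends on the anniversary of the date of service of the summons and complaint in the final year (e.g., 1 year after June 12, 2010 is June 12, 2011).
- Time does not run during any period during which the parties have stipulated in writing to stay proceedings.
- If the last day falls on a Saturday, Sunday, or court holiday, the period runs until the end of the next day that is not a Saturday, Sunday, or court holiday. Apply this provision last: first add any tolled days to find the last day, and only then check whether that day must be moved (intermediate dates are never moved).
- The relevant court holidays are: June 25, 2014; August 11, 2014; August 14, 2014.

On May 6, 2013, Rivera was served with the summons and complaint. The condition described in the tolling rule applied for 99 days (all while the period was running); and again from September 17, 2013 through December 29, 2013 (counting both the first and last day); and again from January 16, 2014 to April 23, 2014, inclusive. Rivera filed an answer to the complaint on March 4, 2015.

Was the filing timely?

No

1 year after May 6, 2013 is May 6, 2014.
Tolling adds 99 days: May 6, 2014 + 99 days = August 13, 2014.
From September 17, 2013 through December 29, 2013 inclusive is 104 days; tolling adds 104 days: August 13, 2014 + 104 days = November 25, 2014.
From January 16, 2014 through April 23, 2014 inclusive is 98 days; tolling adds 98 days: November 25, 2014 + 98 days = March 3, 2015.
March 3, 2015 is a Tuesday and not a court holiday, so no extension applies.
The deadline is March 3, 2015; the filing on March 4, 2015 is after that date.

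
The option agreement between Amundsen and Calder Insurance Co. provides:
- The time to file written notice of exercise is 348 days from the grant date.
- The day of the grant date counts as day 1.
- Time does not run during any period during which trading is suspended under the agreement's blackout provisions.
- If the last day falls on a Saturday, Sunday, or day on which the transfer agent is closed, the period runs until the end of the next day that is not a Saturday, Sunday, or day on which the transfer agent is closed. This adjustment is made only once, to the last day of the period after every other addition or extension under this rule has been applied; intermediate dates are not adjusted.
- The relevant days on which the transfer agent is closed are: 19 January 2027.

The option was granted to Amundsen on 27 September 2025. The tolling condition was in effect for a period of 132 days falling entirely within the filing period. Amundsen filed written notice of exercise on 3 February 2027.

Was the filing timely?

No

Counting 27 September 2025 as day 1, day 348 is September 9, 2026.
Tolling adds 132 days: September 9, 2026 + 132 days = January 19, 2027.
January 19, 2027 is a listed holiday. The next qualifying day is January 20, 2027.
The deadline is January 20, 2027; the filing on February 3, 2027 is after that date.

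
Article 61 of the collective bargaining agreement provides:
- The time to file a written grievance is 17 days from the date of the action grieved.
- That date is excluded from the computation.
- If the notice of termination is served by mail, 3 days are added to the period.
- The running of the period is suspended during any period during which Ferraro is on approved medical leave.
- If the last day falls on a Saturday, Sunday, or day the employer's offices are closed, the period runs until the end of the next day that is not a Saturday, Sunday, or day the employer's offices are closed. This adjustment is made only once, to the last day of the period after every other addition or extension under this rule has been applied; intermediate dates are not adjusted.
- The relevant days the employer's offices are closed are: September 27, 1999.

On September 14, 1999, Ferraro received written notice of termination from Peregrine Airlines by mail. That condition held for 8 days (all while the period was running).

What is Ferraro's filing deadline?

17 days after September 14, 1999 is October 1, 1999.
Service was by mail, adding 3 days: October 1, 1999 + 3 days = October 4, 1999.
Tolling adds 8 days: October 4, 1999 + 8 days = October 12, 1999.
October 12, 1999 is a Tuesday and not a day the employer's offices are closed, so no extension applies.

October 12, 1999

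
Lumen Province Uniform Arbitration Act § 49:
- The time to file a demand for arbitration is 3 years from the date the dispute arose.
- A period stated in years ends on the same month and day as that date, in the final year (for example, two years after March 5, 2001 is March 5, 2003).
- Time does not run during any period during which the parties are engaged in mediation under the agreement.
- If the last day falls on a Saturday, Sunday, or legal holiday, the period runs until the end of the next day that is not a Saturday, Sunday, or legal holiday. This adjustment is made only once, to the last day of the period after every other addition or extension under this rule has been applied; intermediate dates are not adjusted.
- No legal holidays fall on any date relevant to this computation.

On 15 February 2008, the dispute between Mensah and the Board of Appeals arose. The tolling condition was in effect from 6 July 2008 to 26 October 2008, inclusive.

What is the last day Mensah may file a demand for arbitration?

June 8, 2011

3 years after 15 February 2008 is February 15, 2011.
From July 6, 2008 through October 26, 2008 inclusive is 113 days; tolling adds 113 days: February 15, 2011 + 113 days = June 8, 2011.
June 8, 2011 is a Wednesday and not a legal holiday, so no extension applies.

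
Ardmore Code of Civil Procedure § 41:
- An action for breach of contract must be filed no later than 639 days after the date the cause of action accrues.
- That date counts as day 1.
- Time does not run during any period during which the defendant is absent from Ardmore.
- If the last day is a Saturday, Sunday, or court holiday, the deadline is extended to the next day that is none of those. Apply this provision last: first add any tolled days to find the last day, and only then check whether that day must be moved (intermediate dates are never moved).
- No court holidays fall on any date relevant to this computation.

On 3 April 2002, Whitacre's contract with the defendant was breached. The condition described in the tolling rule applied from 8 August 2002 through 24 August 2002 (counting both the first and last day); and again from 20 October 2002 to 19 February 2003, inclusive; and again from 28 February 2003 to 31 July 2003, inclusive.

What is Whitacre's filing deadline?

October 21, 2004

Counting 3 April 2002 as day 1, day 639 is January 1, 2004.
From August 8, 2002 through August 24, 2002 inclusive is 17 days; tolling adds 17 days: January 1, 2004 + 17 days = January 18, 2004.
From October 20, 2002 through February 19, 2003 inclusive is 123 days; tolling adds 123 days: January 18, 2004 + 123 days = May 20, 2004.
From February 28, 2003 through July 31, 2003 inclusive is 154 days; tolling adds 154 days: May 20, 2004 + 154 days = October 21, 2004.
October 21, 2004 is a Thursday and not a court holiday, so no extension applies.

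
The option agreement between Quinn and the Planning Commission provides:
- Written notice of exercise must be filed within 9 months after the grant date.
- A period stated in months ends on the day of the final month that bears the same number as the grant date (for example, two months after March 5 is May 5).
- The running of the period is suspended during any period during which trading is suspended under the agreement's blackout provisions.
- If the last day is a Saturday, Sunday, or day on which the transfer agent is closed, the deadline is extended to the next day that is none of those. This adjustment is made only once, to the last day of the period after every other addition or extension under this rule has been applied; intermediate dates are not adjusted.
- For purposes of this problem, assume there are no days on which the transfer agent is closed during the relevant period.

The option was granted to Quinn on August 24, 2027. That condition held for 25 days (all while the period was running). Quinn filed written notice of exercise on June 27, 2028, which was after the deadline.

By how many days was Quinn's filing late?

8 days

9 months after August 24, 2027 is May 24, 2028.
Tolling adds 25 days: May 24, 2028 + 25 days = June 18, 2028.
June 18, 2028 is Sunday. The next qualifying day is June 19, 2028.
The deadline is June 19, 2028; from June 19, 2028 to June 27, 2028 is 8 days.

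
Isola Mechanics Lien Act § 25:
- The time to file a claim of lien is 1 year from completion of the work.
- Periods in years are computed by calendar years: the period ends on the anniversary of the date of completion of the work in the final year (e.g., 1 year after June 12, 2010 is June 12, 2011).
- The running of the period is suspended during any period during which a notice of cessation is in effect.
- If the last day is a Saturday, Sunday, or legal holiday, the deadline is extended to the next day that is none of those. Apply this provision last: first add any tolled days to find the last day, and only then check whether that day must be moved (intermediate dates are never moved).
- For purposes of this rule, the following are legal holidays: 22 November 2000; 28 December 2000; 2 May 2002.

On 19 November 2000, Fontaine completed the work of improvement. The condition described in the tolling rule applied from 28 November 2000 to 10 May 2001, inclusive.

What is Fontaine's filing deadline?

May 3, 2002

1 year after 19 November 2000 is November 19, 2001.
From November 28, 2000 through May 10, 2001 inclusive is 164 days; tolling adds 164 days: November 19, 2001 + 164 days = May 2, 2002.
May 2, 2002 is a listed holiday. The next qualifying day is May 3, 2002.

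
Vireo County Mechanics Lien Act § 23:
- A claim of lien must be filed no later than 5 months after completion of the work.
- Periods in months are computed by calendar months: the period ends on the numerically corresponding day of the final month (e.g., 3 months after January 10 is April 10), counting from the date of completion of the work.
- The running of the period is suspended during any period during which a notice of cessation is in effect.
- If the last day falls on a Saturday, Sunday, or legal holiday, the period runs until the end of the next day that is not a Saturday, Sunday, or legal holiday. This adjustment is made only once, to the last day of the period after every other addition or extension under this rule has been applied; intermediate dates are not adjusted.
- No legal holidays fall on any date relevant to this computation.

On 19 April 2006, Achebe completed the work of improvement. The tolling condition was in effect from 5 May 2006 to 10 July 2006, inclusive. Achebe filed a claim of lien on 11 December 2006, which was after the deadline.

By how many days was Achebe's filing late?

5 months after 19 April 2006 is September 19, 2006.
From May 5, 2006 through July 10, 2006 inclusive is 67 days; tolling adds 67 days: September 19, 2006 + 67 days = November 25, 2006.
November 25, 2006 is Saturday; November 26, 2006 is Sunday. The next qualifying day is November 27, 2006.
The deadline is November 27, 2006; from November 27, 2006 to December 11, 2006 is 14 days.

14 days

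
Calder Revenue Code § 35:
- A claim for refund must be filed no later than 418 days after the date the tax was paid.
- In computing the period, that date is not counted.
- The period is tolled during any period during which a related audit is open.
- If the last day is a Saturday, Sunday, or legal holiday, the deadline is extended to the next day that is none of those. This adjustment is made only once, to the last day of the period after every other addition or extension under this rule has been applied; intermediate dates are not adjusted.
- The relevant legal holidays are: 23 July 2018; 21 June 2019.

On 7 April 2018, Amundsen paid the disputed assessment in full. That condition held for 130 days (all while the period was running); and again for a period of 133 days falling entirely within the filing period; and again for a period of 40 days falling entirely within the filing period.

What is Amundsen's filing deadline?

418 days after 7 April 2018 is May 30, 2019.
Tolling adds 130 days: May 30, 2019 + 130 days = October 7, 2019.
Tolling adds 133 days: October 7, 2019 + 133 days = February 17, 2020.
Tolling adds 40 days: February 17, 2020 + 40 days = March 28, 2020.
March 28, 2020 is Saturday; March 29, 2020 is Sunday. The next qualifying day is March 30, 2020.

March 30, 2020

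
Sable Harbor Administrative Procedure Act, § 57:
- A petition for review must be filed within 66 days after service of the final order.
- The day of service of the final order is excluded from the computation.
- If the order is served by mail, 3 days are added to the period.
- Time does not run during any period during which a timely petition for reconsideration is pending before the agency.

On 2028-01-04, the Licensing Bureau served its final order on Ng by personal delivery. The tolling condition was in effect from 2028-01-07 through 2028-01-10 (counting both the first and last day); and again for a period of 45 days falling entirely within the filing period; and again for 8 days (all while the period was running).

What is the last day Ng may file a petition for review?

66 days after 2028-01-04 is March 10, 2028.
Service was not by mail, so no mail extension applies.
From January 7, 2028 through January 10, 2028 inclusive is 4 days; tolling adds 4 days: March 10, 2028 + 4 days = March 14, 2028.
Tolling adds 45 days: March 14, 2028 + 45 days = April 28, 2028.
Tolling adds 8 days: April 28, 2028 + 8 days = May 6, 2028.

May 6, 2028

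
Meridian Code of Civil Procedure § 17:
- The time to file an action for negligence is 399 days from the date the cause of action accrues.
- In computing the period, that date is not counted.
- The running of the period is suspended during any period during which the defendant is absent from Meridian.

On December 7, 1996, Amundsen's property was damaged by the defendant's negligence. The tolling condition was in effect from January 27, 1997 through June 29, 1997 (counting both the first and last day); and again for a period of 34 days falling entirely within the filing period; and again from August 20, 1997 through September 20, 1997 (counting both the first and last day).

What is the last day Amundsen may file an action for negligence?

August 18, 1998

399 days after December 7, 1996 is January 10, 1998.
From January 27, 1997 through June 29, 1997 inclusive is 154 days; tolling adds 154 days: January 10, 1998 + 154 days = June 13, 1998.
Tolling adds 34 days: June 13, 1998 + 34 days = July 17, 1998.
From August 20, 1997 through September 20, 1997 inclusive is 32 days; tolling adds 32 days: July 17, 1998 + 32 days = August 18, 1998.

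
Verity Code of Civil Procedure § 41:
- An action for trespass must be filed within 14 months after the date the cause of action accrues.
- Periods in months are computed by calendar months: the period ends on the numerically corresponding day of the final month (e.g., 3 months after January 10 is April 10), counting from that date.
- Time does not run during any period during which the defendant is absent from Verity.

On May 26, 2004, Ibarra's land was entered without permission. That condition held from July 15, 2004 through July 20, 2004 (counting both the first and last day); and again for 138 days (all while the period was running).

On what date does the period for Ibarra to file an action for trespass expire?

14 months after May 26, 2004 is July 26, 2005.
From July 15, 2004 through July 20, 2004 inclusive is 6 days; tolling adds 6 days: July 26, 2005 + 6 days = August 1, 2005.
Tolling adds 138 days: August 1, 2005 + 138 days = December 17, 2005.

December 17, 2005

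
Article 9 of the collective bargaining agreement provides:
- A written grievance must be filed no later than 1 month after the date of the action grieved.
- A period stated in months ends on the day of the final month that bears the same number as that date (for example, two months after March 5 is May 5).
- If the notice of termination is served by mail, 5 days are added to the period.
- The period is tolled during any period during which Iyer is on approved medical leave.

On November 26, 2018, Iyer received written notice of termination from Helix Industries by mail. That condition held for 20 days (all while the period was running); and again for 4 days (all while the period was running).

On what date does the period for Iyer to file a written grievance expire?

1 month after November 26, 2018 is December 26, 2018.
Service was by mail, adding 5 days: December 26, 2018 + 5 days = December 31, 2018.
Tolling adds 20 days: December 31, 2018 + 20 days = January 20, 2019.
Tolling adds 4 days: January 20, 2019 + 4 days = January 24, 2019.

January 24, 2019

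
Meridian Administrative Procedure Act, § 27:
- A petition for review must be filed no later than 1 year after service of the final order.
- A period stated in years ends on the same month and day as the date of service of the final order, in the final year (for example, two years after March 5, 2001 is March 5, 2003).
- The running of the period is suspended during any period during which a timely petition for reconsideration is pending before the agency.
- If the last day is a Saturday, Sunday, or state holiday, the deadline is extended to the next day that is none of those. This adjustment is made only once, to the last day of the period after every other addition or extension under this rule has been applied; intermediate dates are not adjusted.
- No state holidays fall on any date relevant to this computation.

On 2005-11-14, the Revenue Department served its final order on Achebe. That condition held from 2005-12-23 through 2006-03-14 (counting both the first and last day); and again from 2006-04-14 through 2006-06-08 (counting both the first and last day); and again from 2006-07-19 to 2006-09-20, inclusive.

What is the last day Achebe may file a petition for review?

June 4, 2007

1 year after 2005-11-14 is November 14, 2006.
From December 23, 2005 through March 14, 2006 inclusive is 82 days; tolling adds 82 days: November 14, 2006 + 82 days = February 4, 2007.
From April 14, 2006 through June 8, 2006 inclusive is 56 days; tolling adds 56 days: February 4, 2007 + 56 days = April 1, 2007.
From July 19, 2006 through September 20, 2006 inclusive is 64 days; tolling adds 64 days: April 1, 2007 + 64 days = June 4, 2007.
June 4, 2007 is a Monday and not a state holiday, so no extension applies.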